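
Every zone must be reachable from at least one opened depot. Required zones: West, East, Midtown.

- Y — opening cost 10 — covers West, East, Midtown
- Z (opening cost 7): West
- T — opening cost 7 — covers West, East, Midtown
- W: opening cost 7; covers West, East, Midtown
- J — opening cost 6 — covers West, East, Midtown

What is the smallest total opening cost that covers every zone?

J alone covers West, East, Midtown — every zone.
Total opening cost: 6.

6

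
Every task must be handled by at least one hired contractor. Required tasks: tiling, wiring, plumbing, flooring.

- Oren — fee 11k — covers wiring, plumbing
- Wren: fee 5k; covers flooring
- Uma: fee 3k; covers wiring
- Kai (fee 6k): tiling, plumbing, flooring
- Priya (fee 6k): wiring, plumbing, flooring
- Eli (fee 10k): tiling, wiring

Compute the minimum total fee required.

9

Choose Uma and Kai: together they cover tiling, wiring, plumbing, flooring — every task.
Total fee: 3 + 6 = 9.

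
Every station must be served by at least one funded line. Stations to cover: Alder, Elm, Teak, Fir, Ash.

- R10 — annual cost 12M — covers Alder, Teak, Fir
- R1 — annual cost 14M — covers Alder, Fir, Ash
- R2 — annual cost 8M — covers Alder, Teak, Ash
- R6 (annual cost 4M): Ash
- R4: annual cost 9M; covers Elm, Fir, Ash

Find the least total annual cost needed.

Choose R2 and R4: together they cover Alder, Elm, Teak, Fir, Ash — every station.
Total annual cost: 8 + 9 = 17.

17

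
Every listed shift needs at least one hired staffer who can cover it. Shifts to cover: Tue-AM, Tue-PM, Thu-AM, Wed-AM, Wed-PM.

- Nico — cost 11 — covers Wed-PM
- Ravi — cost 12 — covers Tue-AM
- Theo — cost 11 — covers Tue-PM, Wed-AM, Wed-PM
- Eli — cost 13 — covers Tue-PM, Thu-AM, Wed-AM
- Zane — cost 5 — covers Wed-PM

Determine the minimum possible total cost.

The greedy cost-per-new-shift heuristic would pick Theo, Ravi, and Eli for 36, but a cheaper cover exists.
Choose Ravi, Eli, and Zane: together they cover Tue-AM, Tue-PM, Thu-AM, Wed-AM, Wed-PM — every shift.
Total cost: 12 + 13 + 5 = 30.
No cover costs less than 30.

30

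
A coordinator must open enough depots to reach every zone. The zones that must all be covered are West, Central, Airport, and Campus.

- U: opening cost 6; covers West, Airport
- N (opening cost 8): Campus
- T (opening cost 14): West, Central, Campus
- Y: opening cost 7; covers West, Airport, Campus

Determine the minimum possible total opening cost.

Choose U and T: together they cover West, Central, Airport, Campus — every zone.
Total opening cost: 6 + 14 = 20.

20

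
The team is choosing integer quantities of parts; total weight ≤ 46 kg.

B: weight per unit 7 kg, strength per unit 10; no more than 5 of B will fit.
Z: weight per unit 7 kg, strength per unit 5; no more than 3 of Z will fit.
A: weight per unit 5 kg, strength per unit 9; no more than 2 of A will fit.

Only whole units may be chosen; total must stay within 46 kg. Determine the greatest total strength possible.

68

5×B and 2×A: weight 45 ≤ 46, strength 5·10 + 2·9 = 68.
4×B, 1×Z, and 2×A: weight 45 ≤ 46, strength 4·10 + 1·5 + 2·9 = 63.
Best is 68.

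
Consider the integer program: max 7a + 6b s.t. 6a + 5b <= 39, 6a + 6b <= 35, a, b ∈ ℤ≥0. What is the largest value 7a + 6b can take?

35

(a,b)=(5,0): 6·5+5·0=30≤39, 6·5+6·0=30≤35, objective 35.
(a,b)=(4,1): 6·4+5·1=29≤39, 6·4+6·1=30≤35, objective 34.
(a,b)=(4,0): 6·4+5·0=24≤39, 6·4+6·0=24≤35, objective 28.
No feasible integer point exceeds 35.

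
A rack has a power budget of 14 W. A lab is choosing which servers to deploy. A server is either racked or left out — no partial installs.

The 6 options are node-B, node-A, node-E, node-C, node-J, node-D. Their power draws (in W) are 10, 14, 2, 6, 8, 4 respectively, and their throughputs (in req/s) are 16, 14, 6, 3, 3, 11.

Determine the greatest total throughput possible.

This is a 0-1 knapsack instance.
Take node-B and node-D: power draw 10 + 4 = 14 ≤ 14, throughput 16 + 11 = 27.
No other feasible combination does better.

27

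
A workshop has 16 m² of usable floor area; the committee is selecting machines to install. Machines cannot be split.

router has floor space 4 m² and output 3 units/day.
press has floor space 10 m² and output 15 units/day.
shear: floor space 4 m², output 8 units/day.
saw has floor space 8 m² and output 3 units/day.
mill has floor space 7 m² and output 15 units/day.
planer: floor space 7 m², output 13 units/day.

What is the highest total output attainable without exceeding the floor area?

28

router + shear + mill: floor space 4 + 4 + 7 = 15 ≤ 16, output 3 + 8 + 15 = 26.
mill + planer: floor space 7 + 7 = 14 ≤ 16, output 15 + 13 = 28.
router + shear + planer: floor space 4 + 4 + 7 = 15 ≤ 16, output 3 + 8 + 13 = 24.
Best is mill and planer with total output 28.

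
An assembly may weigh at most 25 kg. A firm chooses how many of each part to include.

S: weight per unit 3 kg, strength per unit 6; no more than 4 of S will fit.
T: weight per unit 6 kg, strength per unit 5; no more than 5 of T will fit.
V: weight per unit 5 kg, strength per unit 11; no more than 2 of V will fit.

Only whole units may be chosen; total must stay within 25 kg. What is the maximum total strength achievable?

4×S and 2×V: weight 22 ≤ 25, strength 4·6 + 2·11 = 46.
3×S, 1×T, and 2×V: weight 25 ≤ 25, strength 3·6 + 1·5 + 2·11 = 45.
Best is 46.

46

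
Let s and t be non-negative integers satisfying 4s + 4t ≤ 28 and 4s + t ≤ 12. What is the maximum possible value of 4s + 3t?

22

(s,t)=(1,6) is feasible, giving 22.
(s,t)=(0,7) is feasible, giving 21.
(s,t)=(2,4) is feasible, giving 20.
No feasible integer point exceeds 22.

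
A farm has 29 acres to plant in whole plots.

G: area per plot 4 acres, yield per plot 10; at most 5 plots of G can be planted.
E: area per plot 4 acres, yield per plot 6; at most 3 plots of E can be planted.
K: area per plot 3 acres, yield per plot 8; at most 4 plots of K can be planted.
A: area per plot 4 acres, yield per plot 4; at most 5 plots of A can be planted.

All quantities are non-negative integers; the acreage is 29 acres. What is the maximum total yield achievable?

74

K has the best ratio (8/3); taking only K gives at most 4×8 = 32 (stopped by the supply cap of 4).
Mixing does better — 5×G and 3×K: area 29 ≤ 29, yield 5·10 + 3·8 = 74.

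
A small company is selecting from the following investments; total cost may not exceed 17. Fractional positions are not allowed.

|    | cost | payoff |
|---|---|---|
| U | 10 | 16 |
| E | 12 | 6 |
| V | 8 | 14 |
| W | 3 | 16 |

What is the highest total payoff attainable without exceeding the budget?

32

Allowing fractional choices, the relaxed optimum would be about 39.6, but investments are indivisible.
U + W: cost 10 + 3 = 13 ≤ 17, payoff 16 + 16 = 32.
V + W: cost 8 + 3 = 11 ≤ 17, payoff 14 + 16 = 30.
Best is U and W with total payoff 32.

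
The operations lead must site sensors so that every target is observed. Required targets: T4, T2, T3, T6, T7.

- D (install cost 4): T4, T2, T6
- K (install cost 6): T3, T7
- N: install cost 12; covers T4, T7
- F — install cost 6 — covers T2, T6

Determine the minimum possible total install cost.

10

This is a weighted set-cover instance.
Choose D and K: together they cover T4, T2, T3, T6, T7 — every target.
Total install cost: 4 + 6 = 10.
No cover costs less than 10.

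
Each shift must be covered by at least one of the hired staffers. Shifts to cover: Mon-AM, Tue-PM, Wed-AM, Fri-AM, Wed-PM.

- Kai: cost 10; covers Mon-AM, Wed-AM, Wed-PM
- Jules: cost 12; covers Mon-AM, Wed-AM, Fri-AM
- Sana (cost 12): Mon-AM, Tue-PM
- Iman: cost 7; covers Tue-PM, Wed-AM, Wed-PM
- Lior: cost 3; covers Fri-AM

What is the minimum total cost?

The greedy cost-per-new-shift heuristic would pick Iman, Lior, and Kai for 20, but a cheaper cover exists.
Choose Jules and Iman: together they cover Mon-AM, Tue-PM, Wed-AM, Fri-AM, Wed-PM — every shift.
Total cost: 12 + 7 = 19.
No cover costs less than 19.

19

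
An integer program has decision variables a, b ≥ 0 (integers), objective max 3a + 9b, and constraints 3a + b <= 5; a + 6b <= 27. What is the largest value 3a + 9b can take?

(a,b)=(0,4): 3·0+1·4=4≤5, 1·0+6·4=24≤27, objective 36.
(a,b)=(0,3): 3·0+1·3=3≤5, 1·0+6·3=18≤27, objective 27.
Maximum is 36 at (a,b)=(0,4).

36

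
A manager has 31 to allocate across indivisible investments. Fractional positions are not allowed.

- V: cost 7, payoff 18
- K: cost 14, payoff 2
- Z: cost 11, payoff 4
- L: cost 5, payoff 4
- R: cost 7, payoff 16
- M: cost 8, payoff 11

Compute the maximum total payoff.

Allowing fractional choices, the relaxed optimum would be about 50.5, but investments are indivisible.
V + L + R + M: cost 7 + 5 + 7 + 8 = 27 ≤ 31, payoff 18 + 4 + 16 + 11 = 49.
V + R + M: cost 7 + 7 + 8 = 22 ≤ 31, payoff 18 + 16 + 11 = 45.
V + Z + L + R: cost 7 + 11 + 5 + 7 = 30 ≤ 31, payoff 18 + 4 + 4 + 16 = 42.
Best is V, L, R, and M with total payoff 49.

49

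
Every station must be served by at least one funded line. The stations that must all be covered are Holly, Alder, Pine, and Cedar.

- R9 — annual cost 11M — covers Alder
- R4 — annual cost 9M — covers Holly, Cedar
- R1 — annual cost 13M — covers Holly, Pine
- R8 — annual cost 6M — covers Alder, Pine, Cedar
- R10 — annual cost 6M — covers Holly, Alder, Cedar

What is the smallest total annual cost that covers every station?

Choose R8 and R10: together they cover Holly, Alder, Pine, Cedar — every station.
Total annual cost: 6 + 6 = 12.
No cover costs less than 12.

12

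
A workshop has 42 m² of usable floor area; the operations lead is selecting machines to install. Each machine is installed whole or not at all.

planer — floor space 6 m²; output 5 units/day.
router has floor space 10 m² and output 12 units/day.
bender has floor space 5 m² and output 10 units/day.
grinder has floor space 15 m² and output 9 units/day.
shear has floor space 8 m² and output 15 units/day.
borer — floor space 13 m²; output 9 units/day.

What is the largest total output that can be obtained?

51

planer + router + bender + shear + borer: floor space 6 + 10 + 5 + 8 + 13 = 42 ≤ 42, output 5 + 12 + 10 + 15 + 9 = 51.
router + bender + shear + borer: floor space 10 + 5 + 8 + 13 = 36 ≤ 42, output 12 + 10 + 15 + 9 = 46.
Best is planer, router, bender, shear, and borer with total output 51.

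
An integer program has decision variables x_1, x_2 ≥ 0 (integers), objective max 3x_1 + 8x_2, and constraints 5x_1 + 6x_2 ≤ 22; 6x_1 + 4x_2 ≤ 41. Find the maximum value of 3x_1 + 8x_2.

The continuous relaxation peaks at (0, 3.67) with value 29.33; rounding to a feasible lattice point costs some objective.
(x_1,x_2)=(0,3): 5·0+6·3=18≤22, 6·0+4·3=12≤41, objective 24.
(x_1,x_2)=(1,2): 5·1+6·2=17≤22, 6·1+4·2=14≤41, objective 19.
Maximum is 24 at (x_1,x_2)=(0,3).

24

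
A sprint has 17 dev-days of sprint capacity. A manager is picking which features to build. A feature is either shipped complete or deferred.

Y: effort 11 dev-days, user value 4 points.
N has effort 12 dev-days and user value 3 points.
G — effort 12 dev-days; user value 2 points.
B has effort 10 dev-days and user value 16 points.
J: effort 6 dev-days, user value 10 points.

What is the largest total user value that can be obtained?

26

Allowing fractional choices, the relaxed optimum would be about 26.4, but features are indivisible.
B + J: effort 10 + 6 = 16 ≤ 17, user value 16 + 10 = 26.
Y + J: effort 11 + 6 = 17 ≤ 17, user value 4 + 10 = 14.
B: effort 10 ≤ 17, user value 16.
Best is B and J with total user value 26.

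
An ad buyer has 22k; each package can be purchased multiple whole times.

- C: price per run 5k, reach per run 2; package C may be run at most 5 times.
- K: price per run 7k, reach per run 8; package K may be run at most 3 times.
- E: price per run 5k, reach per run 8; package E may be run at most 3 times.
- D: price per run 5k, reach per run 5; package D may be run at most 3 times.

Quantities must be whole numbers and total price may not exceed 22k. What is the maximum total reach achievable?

32

This is a bounded integer knapsack.
E has the best ratio (8/5); taking only E gives at most 3×8 = 24 (stopped by the supply cap of 3).
Mixing does better — 1×K and 3×E: price 22 ≤ 22, reach 1·8 + 3·8 = 32.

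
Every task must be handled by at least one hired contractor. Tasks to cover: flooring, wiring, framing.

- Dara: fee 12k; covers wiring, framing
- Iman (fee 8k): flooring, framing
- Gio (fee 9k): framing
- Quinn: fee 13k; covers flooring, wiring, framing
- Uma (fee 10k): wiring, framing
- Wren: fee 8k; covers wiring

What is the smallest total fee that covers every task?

The greedy cost-per-new-task heuristic would pick Iman and Wren for 16, but a cheaper cover exists.
Quinn alone covers flooring, wiring, framing — every task.
Total fee: 13.
No cover costs less than 13.

13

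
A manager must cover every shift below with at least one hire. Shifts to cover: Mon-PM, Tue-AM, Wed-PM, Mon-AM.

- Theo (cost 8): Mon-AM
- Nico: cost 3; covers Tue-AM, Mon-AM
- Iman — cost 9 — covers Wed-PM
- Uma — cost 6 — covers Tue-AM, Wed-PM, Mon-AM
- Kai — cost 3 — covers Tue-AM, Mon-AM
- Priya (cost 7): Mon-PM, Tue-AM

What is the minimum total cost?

13

The greedy cost-per-new-shift heuristic would pick Nico, Uma, and Priya for 16, but a cheaper cover exists.
Choose Uma and Priya: together they cover Mon-PM, Tue-AM, Wed-PM, Mon-AM — every shift.
Total cost: 6 + 7 = 13.
No cover costs less than 13.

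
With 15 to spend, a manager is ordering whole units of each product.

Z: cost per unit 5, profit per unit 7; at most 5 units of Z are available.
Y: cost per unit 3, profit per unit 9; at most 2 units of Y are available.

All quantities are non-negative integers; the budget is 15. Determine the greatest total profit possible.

1×Z and 2×Y: cost 11 ≤ 15, profit 1·7 + 2·9 = 25.
2×Z and 1×Y: cost 13 ≤ 15, profit 2·7 + 1·9 = 23.
Best is 25.

25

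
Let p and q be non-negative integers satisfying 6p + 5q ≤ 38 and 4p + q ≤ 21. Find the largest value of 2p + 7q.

49

(p,q)=(0,7) is feasible, giving 49.
(p,q)=(1,6) is feasible, giving 44.
(p,q)=(0,6) is feasible, giving 42.
The best lattice point is (0,7), giving 49.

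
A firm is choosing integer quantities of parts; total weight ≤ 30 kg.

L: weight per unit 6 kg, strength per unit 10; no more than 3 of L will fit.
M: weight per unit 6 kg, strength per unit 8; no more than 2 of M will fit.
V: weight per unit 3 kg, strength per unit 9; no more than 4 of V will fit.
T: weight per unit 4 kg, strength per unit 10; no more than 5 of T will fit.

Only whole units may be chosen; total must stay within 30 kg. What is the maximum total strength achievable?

77

V has the best ratio (9/3); taking only V gives at most 4×9 = 36 (stopped by the supply cap of 4).
Mixing does better — 3×V and 5×T: weight 29 ≤ 30, strength 3·9 + 5·10 = 77.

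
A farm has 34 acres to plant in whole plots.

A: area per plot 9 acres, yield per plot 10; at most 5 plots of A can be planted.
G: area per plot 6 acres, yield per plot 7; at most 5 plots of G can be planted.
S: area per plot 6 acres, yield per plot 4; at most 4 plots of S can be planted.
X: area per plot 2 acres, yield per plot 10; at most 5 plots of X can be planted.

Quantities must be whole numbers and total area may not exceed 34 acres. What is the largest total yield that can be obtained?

This is a bounded integer knapsack.
X has the best ratio (10/2); taking only X gives at most 5×10 = 50 (stopped by the supply cap of 5).
Mixing does better — 4×G and 5×X: area 34 ≤ 34, yield 4·7 + 5·10 = 78.

78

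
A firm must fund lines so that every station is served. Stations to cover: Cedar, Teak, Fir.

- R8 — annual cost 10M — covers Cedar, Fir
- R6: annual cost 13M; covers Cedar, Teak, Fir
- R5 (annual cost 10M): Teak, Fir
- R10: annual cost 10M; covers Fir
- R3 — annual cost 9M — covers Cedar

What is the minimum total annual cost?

R6 alone covers Cedar, Teak, Fir — every station.
Total annual cost: 13.
No cover costs less than 13.

13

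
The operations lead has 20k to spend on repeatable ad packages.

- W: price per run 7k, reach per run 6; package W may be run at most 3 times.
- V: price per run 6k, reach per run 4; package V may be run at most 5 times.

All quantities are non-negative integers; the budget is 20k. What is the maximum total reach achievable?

This is a bounded integer knapsack.
W has the best ratio (6/7); taking only W gives at most 2×6 = 12 (stopped by the price limit).
Mixing does better — 2×W and 1×V: price 20 ≤ 20, reach 2·6 + 1·4 = 16.

16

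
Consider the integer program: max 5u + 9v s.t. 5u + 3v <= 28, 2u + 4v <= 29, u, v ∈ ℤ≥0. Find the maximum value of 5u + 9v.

64

The continuous relaxation peaks at (1.79, 6.36) with value 66.14; rounding to a feasible lattice point costs some objective.
(u,v)=(2,6): 5·2+3·6=28≤28, 2·2+4·6=28≤29, objective 64.
(u,v)=(0,7): 5·0+3·7=21≤28, 2·0+4·7=28≤29, objective 63.
No feasible integer point exceeds 64.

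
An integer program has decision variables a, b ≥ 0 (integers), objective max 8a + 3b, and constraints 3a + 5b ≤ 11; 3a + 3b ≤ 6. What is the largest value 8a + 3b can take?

16

(a,b)=(2,0) is feasible, giving 16.
(a,b)=(1,1) is feasible, giving 11.
The best lattice point is (2,0), giving 16.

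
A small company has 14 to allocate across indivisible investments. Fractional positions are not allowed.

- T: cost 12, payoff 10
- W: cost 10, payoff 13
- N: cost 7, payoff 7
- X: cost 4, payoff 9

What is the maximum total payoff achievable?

22

N + X: cost 7 + 4 = 11 ≤ 14, payoff 7 + 9 = 16.
W + X: cost 10 + 4 = 14 ≤ 14, payoff 13 + 9 = 22.
Best is W and X with total payoff 22.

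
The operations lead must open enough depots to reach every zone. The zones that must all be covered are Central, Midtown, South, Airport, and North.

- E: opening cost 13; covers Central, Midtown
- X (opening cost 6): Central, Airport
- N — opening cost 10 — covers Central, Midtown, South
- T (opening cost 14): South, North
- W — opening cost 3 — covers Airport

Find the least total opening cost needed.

27

Choose N, T, and W: together they cover Central, Midtown, South, Airport, North — every zone.
Total opening cost: 10 + 14 + 3 = 27.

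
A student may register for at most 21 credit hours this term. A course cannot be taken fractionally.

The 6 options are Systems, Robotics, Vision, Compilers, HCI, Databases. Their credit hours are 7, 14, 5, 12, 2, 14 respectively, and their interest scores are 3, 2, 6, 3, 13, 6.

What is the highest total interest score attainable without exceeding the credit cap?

This is a 0-1 knapsack instance.
Vision + HCI + Databases: credit hours 5 + 2 + 14 = 21 ≤ 21, interest score 6 + 13 + 6 = 25.
Systems + Vision + HCI: credit hours 7 + 5 + 2 = 14 ≤ 21, interest score 3 + 6 + 13 = 22.
Best is Vision, HCI, and Databases with total interest score 25.

25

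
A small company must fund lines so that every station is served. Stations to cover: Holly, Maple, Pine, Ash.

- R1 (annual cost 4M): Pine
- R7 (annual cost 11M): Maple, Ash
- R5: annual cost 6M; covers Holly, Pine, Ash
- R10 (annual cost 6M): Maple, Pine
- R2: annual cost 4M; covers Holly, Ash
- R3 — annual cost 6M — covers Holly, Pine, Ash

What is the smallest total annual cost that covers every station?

Choose R10 and R2: together they cover Holly, Maple, Pine, Ash — every station.
Total annual cost: 6 + 4 = 10.

10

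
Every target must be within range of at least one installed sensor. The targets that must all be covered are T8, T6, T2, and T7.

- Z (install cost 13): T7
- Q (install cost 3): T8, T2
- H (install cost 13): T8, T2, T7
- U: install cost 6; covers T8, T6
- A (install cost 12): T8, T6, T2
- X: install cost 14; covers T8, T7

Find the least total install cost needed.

The greedy cost-per-new-target heuristic would pick Q, U, and Z for 22, but a cheaper cover exists.
Choose H and U: together they cover T8, T6, T2, T7 — every target.
Total install cost: 13 + 6 = 19.
No cover costs less than 19.

19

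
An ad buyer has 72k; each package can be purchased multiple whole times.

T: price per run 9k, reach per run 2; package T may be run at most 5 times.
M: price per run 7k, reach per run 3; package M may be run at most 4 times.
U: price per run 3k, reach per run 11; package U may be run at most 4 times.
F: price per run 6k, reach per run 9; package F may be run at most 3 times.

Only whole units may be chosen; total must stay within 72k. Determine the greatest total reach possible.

Take 1×T, 4×M, 4×U, and 3×F: price 67 ≤ 72, reach 1·2 + 4·3 + 4·11 + 3·9 = 85.
U has the best ratio (11/3) and is taken to its limit of 4; remaining capacity is filled optimally with the others.

85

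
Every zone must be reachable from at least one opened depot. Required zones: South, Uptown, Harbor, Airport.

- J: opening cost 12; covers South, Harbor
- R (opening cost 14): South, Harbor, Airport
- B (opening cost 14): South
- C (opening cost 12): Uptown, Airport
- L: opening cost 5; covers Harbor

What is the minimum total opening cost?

The greedy cost-per-new-zone heuristic would pick R and C for 26, but a cheaper cover exists.
Choose J and C: together they cover South, Uptown, Harbor, Airport — every zone.
Total opening cost: 12 + 12 = 24.
No cover costs less than 24.

24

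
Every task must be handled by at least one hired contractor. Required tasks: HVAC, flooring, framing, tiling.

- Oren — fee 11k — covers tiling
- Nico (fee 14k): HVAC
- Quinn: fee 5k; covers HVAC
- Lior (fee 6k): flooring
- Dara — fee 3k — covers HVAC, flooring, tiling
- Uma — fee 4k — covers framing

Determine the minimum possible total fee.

7

This is an integer covering problem.
Choose Dara and Uma: together they cover HVAC, flooring, framing, tiling — every task.
Total fee: 3 + 4 = 7.
No cover costs less than 7.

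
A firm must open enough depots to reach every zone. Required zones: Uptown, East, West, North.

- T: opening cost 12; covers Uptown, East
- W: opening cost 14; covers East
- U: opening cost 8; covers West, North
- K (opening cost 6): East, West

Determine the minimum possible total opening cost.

20

The greedy cost-per-new-zone heuristic would pick K, U, and T for 26, but a cheaper cover exists.
Choose T and U: together they cover Uptown, East, West, North — every zone.
Total opening cost: 12 + 8 = 20.
No cover costs less than 20.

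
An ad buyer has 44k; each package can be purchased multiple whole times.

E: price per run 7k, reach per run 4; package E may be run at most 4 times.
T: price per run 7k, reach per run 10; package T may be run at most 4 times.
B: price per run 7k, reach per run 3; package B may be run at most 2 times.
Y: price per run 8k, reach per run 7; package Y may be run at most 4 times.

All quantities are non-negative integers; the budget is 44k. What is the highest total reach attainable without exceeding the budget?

This is a bounded integer knapsack.
4×T and 2×Y: price 44 ≤ 44, reach 4·10 + 2·7 = 54.
1×E, 4×T, and 1×Y: price 43 ≤ 44, reach 1·4 + 4·10 + 1·7 = 51.
Best is 54.

54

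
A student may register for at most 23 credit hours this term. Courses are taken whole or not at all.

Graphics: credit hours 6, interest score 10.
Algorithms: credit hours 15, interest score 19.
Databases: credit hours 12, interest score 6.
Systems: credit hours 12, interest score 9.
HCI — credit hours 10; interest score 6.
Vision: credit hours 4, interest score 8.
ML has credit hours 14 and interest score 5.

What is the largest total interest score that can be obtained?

29

Graphics + Systems + Vision: credit hours 6 + 12 + 4 = 22 ≤ 23, interest score 10 + 9 + 8 = 27.
Graphics + Algorithms: credit hours 6 + 15 = 21 ≤ 23, interest score 10 + 19 = 29.
Algorithms + Vision: credit hours 15 + 4 = 19 ≤ 23, interest score 19 + 8 = 27.
Best is Graphics and Algorithms with total interest score 29.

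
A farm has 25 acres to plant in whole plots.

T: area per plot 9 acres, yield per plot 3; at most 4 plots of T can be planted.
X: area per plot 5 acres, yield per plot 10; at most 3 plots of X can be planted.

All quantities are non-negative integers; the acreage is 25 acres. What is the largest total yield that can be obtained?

33

X has the best ratio (10/5); taking only X gives at most 3×10 = 30 (stopped by the supply cap of 3).
Mixing does better — 1×T and 3×X: area 24 ≤ 25, yield 1·3 + 3·10 = 33.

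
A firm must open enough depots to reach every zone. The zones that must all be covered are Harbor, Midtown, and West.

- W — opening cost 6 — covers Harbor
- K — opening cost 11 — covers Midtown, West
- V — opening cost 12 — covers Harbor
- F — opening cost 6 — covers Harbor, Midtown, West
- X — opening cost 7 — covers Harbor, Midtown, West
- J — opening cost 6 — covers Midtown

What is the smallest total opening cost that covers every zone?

F alone covers Harbor, Midtown, West — every zone.
Total opening cost: 6.
No cover costs less than 6.

6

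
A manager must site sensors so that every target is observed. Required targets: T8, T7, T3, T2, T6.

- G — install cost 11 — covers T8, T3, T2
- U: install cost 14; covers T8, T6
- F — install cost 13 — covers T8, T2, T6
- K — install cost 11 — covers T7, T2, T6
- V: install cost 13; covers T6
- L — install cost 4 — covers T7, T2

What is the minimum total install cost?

Choose G and K: together they cover T8, T7, T3, T2, T6 — every target.
Total install cost: 11 + 11 = 22.

22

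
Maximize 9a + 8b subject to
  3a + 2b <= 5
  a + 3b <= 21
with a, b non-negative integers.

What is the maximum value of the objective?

17

Relaxing integrality, the LP optimum is 20.00 at (a,b) = (0, 2.5), which is not an integer point.
(a,b)=(1,1): 3·1+2·1=5≤5, 1·1+3·1=4≤21, objective 17.
(a,b)=(0,2): 3·0+2·2=4≤5, 1·0+3·2=6≤21, objective 16.
(a,b)=(1,0): 3·1+2·0=3≤5, 1·1+3·0=1≤21, objective 9.
Maximum is 17 at (a,b)=(1,1).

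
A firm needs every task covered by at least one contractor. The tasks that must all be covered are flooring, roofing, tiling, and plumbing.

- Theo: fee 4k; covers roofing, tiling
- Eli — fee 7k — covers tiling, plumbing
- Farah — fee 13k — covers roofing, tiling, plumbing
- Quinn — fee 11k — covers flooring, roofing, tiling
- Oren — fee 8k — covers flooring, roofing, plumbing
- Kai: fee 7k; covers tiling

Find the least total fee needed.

12

This is a weighted set-cover instance.
Choose Theo and Oren: together they cover flooring, roofing, tiling, plumbing — every task.
Total fee: 4 + 8 = 12.
No cover costs less than 12.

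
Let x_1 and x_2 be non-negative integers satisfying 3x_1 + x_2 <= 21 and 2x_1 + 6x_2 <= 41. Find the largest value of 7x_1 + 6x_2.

65

The continuous relaxation peaks at (5.31, 5.06) with value 67.56; rounding to a feasible lattice point costs some objective.
(x_1,x_2)=(5,5): 3·5+1·5=20≤21, 2·5+6·5=40≤41, objective 65.
(x_1,x_2)=(5,4): 3·5+1·4=19≤21, 2·5+6·4=34≤41, objective 59.
The best lattice point is (5,5), giving 65.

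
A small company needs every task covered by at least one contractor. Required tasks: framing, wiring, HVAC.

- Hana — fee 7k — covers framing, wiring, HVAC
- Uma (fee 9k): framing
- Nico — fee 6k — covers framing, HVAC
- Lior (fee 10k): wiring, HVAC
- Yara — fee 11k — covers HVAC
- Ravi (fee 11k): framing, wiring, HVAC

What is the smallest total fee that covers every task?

7

This is an integer covering problem.
Hana alone covers framing, wiring, HVAC — every task.
Total fee: 7.
No cover costs less than 7.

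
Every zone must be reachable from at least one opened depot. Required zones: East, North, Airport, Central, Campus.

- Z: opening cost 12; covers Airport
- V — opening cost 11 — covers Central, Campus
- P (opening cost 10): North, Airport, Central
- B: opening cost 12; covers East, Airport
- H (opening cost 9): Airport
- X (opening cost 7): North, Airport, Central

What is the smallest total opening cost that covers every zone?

30

This is a weighted set-cover instance.
Choose V, B, and X: together they cover East, North, Airport, Central, Campus — every zone.
Total opening cost: 11 + 12 + 7 = 30.
No cover costs less than 30.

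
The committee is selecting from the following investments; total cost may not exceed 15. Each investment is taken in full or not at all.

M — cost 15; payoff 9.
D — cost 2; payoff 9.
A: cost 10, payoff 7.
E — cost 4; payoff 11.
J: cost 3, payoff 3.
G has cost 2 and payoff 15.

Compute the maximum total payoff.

38

Allowing fractional choices, the relaxed optimum would be about 40.8, but investments are indivisible.
D + E + G: cost 2 + 4 + 2 = 8 ≤ 15, payoff 9 + 11 + 15 = 35.
D + E + J + G: cost 2 + 4 + 3 + 2 = 11 ≤ 15, payoff 9 + 11 + 3 + 15 = 38.
D + A + G: cost 2 + 10 + 2 = 14 ≤ 15, payoff 9 + 7 + 15 = 31.
Best is D, E, J, and G with total payoff 38.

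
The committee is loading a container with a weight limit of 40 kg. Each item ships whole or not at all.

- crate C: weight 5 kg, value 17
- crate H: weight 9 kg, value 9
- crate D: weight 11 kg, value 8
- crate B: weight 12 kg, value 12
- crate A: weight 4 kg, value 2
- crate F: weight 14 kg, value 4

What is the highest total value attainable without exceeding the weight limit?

crate C + crate H + crate B + crate F: weight 5 + 9 + 12 + 14 = 40 ≤ 40, value 17 + 9 + 12 + 4 = 42.
crate C + crate H + crate D + crate B: weight 5 + 9 + 11 + 12 = 37 ≤ 40, value 17 + 9 + 8 + 12 = 46.
crate C + crate H + crate B + crate A: weight 5 + 9 + 12 + 4 = 30 ≤ 40, value 17 + 9 + 12 + 2 = 40.
Best is crate C, crate H, crate D, and crate B with total value 46.

46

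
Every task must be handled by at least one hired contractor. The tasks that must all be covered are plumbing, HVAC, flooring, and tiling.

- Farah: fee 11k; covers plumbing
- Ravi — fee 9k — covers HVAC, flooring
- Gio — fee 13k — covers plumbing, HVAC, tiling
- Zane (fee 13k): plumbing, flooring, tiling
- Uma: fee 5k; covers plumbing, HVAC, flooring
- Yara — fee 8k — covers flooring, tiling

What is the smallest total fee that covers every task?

This is an integer covering problem.
Choose Uma and Yara: together they cover plumbing, HVAC, flooring, tiling — every task.
Total fee: 5 + 8 = 13.

13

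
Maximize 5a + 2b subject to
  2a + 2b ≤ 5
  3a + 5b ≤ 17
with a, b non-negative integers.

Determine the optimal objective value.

10

The continuous relaxation peaks at (2.5, 0) with value 12.50; rounding to a feasible lattice point costs some objective.
(a,b)=(2,0): 2·2+2·0=4≤5, 3·2+5·0=6≤17, objective 10.
(a,b)=(1,1): 2·1+2·1=4≤5, 3·1+5·1=8≤17, objective 7.
(a,b)=(1,0): 2·1+2·0=2≤5, 3·1+5·0=3≤17, objective 5.
The best lattice point is (2,0), giving 10.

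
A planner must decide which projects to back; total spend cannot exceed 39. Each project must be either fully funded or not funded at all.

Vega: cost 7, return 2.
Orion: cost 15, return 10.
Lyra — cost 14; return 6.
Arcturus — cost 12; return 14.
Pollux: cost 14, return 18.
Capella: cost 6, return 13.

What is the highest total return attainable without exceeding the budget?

Allowing fractional choices, the relaxed optimum would be about 49.7, but projects are indivisible.
Vega + Arcturus + Pollux + Capella: cost 7 + 12 + 14 + 6 = 39 ≤ 39, return 2 + 14 + 18 + 13 = 47.
Arcturus + Pollux + Capella: cost 12 + 14 + 6 = 32 ≤ 39, return 14 + 18 + 13 = 45.
Best is Vega, Arcturus, Pollux, and Capella with total return 47.

47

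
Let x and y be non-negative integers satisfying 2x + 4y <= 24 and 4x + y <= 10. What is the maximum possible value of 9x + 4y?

(x,y)=(1,5) is feasible, giving 29.
(x,y)=(1,4) is feasible, giving 25.
(x,y)=(0,6) is feasible, giving 24.
(x,y)=(0,5) is feasible, giving 20.
Maximum is 29 at (x,y)=(1,5).

29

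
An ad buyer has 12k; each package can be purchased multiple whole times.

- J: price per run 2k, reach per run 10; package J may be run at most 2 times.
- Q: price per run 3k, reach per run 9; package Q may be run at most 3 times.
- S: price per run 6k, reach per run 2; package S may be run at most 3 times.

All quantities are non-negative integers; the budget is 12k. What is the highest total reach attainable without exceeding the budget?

38

2×J and 2×Q: price 10 ≤ 12, reach 2·10 + 2·9 = 38.
1×J and 3×Q: price 11 ≤ 12, reach 1·10 + 3·9 = 37.
Best is 38.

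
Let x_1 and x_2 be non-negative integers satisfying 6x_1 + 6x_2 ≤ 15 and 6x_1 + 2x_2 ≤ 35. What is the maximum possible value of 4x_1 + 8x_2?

16

Relaxing integrality, the LP optimum is 20.00 at (x_1,x_2) = (0, 2.5), which is not an integer point.
(x_1,x_2)=(0,2): 6·0+6·2=12≤15, 6·0+2·2=4≤35, objective 16.
(x_1,x_2)=(1,1): 6·1+6·1=12≤15, 6·1+2·1=8≤35, objective 12.
The best lattice point is (0,2), giving 16.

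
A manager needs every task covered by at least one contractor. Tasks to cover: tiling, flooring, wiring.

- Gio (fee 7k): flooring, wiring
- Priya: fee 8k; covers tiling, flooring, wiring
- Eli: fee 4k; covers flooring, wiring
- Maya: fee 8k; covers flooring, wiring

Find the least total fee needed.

The greedy cost-per-new-task heuristic would pick Eli and Priya for 12, but a cheaper cover exists.
Priya alone covers tiling, flooring, wiring — every task.
Total fee: 8.
No cover costs less than 8.

8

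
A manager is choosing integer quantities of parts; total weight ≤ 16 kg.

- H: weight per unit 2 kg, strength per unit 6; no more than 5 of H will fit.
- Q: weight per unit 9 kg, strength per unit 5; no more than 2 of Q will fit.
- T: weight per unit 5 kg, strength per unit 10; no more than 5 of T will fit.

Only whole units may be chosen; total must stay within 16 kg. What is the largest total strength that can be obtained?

H has the best ratio (6/2); taking only H gives at most 5×6 = 30 (stopped by the supply cap of 5).
Mixing does better — 5×H and 1×T: weight 15 ≤ 16, strength 5·6 + 1·10 = 40.

40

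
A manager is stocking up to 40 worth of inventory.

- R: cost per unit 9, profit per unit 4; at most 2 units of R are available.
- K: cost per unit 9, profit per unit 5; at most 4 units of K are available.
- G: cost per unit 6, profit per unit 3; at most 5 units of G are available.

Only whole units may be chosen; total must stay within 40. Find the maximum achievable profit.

21

Take 3×K and 2×G: cost 39 ≤ 40, profit 3·5 + 2·3 = 21.
No other integer combination yields more.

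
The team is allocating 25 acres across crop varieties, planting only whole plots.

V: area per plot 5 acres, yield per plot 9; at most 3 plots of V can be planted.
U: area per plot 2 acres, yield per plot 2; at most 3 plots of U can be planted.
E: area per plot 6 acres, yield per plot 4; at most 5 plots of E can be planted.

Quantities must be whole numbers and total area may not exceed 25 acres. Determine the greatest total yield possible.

3×V, 2×U, and 1×E: area 25 ≤ 25, yield 3·9 + 2·2 + 1·4 = 35.
3×V, 1×U, and 1×E: area 23 ≤ 25, yield 3·9 + 1·2 + 1·4 = 33.
Best is 35.

35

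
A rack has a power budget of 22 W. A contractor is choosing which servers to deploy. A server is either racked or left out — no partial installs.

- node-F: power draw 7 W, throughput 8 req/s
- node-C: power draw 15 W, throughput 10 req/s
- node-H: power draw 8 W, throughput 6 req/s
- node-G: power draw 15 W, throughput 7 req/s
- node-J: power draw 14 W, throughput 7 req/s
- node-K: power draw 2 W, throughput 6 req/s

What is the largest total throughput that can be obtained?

Allowing fractional choices, the relaxed optimum would be about 23.3, but servers are indivisible.
node-F + node-C: power draw 7 + 15 = 22 ≤ 22, throughput 8 + 10 = 18.
node-F + node-H + node-K: power draw 7 + 8 + 2 = 17 ≤ 22, throughput 8 + 6 + 6 = 20.
Best is node-F, node-H, and node-K with total throughput 20.

20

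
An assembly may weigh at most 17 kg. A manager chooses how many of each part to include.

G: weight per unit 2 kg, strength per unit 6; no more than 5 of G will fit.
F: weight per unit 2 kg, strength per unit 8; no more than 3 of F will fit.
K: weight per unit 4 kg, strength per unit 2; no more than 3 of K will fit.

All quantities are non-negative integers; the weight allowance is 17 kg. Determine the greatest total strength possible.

Take 5×G and 3×F: weight 16 ≤ 17, strength 5·6 + 3·8 = 54.
F has the best ratio (8/2) and is taken to its limit of 3; remaining capacity is filled optimally with the others.

54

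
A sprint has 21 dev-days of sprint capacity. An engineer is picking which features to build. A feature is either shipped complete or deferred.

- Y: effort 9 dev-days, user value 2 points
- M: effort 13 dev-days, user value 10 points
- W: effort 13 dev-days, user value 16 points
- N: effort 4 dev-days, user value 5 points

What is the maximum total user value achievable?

Allowing fractional choices, the relaxed optimum would be about 24.1, but features are indivisible.
W + N: effort 13 + 4 = 17 ≤ 21, user value 16 + 5 = 21.
W: effort 13 ≤ 21, user value 16.
M + N: effort 13 + 4 = 17 ≤ 21, user value 10 + 5 = 15.
Best is W and N with total user value 21.

21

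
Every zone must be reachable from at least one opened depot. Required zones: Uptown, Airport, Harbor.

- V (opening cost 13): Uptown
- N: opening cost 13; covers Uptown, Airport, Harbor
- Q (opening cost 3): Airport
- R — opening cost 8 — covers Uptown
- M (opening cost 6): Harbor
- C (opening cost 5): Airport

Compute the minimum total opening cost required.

13

The greedy cost-per-new-zone heuristic would pick Q, M, and R for 17, but a cheaper cover exists.
N alone covers Uptown, Airport, Harbor — every zone.
Total opening cost: 13.
No cover costs less than 13.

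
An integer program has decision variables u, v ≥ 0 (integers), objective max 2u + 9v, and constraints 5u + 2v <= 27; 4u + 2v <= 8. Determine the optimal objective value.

36

(u,v)=(0,4): 5·0+2·4=8≤27, 4·0+2·4=8≤8, objective 36.
(u,v)=(0,3): 5·0+2·3=6≤27, 4·0+2·3=6≤8, objective 27.
Maximum is 36 at (u,v)=(0,4).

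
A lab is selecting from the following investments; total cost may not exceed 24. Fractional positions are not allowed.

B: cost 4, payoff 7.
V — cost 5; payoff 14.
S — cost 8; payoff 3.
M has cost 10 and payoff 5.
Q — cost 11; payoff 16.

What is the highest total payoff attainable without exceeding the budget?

37

Take B, V, and Q: cost 4 + 5 + 11 = 20 ≤ 24, payoff 7 + 14 + 16 = 37.
No other feasible combination does better.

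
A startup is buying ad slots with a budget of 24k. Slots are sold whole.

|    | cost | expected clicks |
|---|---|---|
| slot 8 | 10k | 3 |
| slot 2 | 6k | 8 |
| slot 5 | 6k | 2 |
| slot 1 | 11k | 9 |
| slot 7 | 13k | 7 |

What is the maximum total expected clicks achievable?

This is a 0-1 knapsack instance.
slot 2 + slot 5 + slot 1: cost 6 + 6 + 11 = 23 ≤ 24, expected clicks 8 + 2 + 9 = 19.
slot 2 + slot 1: cost 6 + 11 = 17 ≤ 24, expected clicks 8 + 9 = 17.
Best is slot 2, slot 5, and slot 1 with total expected clicks 19.

19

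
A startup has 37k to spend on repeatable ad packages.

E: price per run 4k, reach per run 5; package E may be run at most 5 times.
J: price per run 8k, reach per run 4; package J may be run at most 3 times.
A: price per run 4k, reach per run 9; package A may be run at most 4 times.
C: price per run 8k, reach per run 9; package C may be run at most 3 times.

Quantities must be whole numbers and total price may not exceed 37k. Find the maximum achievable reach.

61

A has the best ratio (9/4); taking only A gives at most 4×9 = 36 (stopped by the supply cap of 4).
Mixing does better — 5×E and 4×A: price 36 ≤ 37, reach 5·5 + 4·9 = 61.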